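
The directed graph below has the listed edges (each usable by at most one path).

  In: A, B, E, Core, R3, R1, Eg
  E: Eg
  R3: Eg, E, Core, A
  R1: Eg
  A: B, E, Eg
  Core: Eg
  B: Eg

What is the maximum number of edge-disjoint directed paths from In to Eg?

7

Assign every edge capacity 1; by Menger, the answer equals the max flow.
Path In→Eg (+1); total 1.
Path In→A→Eg (+1); total 2.
Path In→R3→Eg (+1); total 3.
Path In→B→Eg (+1); total 4.
Path In→Core→Eg (+1); total 5.
Path In→R1→Eg (+1); total 6.
Path In→E→Eg (+1); total 7.
No residual In→Eg path; max flow = 7.
Certifying cut of size 7: {In→A, In→B, In→Core, In→E, In→Eg, In→R1, In→R3}.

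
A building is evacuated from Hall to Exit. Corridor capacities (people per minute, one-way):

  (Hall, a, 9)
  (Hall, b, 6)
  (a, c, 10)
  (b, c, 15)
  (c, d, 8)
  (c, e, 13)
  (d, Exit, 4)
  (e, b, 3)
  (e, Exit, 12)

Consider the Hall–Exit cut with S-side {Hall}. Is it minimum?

Yes — it is a minimum cut (capacity 15).

Given cut capacity: 9 + 6 = 15.
Augment Hall→a→c→d→Exit: bottleneck 4, flow now 4.
Augment Hall→a→c→e→Exit: bottleneck 5, flow now 9.
Augment Hall→b→c→e→Exit: bottleneck 6, flow now 15.
No augmenting path remains; maximum flow = 15.
Cut capacity 15 equals the max flow, so it is a minimum cut.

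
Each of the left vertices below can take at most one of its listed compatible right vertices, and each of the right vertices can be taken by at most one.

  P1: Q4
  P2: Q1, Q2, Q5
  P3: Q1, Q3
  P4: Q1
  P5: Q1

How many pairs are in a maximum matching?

4

Unit-capacity flow: source→left, listed edges, right→sink; max matching = max flow.
Augmenting path P1→Q4 (+1); matched 1.
Augmenting path P2→Q1 (+1); matched 2.
Augmenting path P3→Q3 (+1); matched 3.
Augmenting path P4→Q1→P2→Q2 (+1); matched 4.
No augmenting path remains; maximum matching = 4.
König certificate: {P1, P2, P3, Q1} is a vertex cover of size 4 (every listed pair touches it), so no matching can be larger.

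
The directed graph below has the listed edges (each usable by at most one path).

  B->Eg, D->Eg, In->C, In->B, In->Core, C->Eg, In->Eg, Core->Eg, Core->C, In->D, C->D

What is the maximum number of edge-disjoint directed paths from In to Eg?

5

Assign every edge capacity 1; by Menger, the answer equals the max flow.
Path In→Eg (+1); total 1.
Path In→B→Eg (+1); total 2.
Path In→Core→Eg (+1); total 3.
Path In→C→Eg (+1); total 4.
Path In→D→Eg (+1); total 5.
No residual In→Eg path; max flow = 5.
Certifying cut of size 5: {In→B, In→C, In→Core, In→D, In→Eg}.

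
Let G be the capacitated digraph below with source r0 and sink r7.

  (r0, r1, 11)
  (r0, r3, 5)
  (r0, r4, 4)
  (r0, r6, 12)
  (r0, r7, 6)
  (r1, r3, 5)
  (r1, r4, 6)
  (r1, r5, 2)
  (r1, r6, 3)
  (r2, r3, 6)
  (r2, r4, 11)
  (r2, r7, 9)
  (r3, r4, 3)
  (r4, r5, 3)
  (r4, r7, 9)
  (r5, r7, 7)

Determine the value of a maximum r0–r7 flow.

20

Augment r0→r7: bottleneck 6, flow now 6.
Augment r0→r4→r7: bottleneck 4, flow now 10.
Augment r0→r1→r4→r7: bottleneck 5, flow now 15.
Augment r0→r1→r5→r7: bottleneck 2, flow now 17.
Augment r0→r1→r4→r5→r7: bottleneck 1, flow now 18.
Augment r0→r3→r4→r5→r7: bottleneck 2, flow now 20.
No augmenting path remains; maximum flow = 20.
In the residual graph, reachable from r0: {r0, r1, r3, r4, r6}.
Min-cut edges: r0→r7 (6), r1→r5 (2), r4→r5 (3), r4→r7 (9); capacity 6 + 2 + 3 + 9 = 20.
This cut is saturated, so no flow can exceed 20.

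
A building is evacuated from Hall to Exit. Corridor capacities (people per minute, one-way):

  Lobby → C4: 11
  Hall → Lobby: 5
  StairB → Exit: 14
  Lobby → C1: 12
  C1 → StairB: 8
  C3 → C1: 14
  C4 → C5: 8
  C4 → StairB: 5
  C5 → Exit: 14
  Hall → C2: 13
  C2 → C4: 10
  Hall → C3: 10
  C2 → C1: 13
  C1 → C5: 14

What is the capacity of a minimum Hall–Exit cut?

27

Augment Hall→Lobby→C1→StairB→Exit: bottleneck 5, flow now 5.
Augment Hall→C2→C1→StairB→Exit: bottleneck 3, flow now 8.
Augment Hall→C2→C1→C5→Exit: bottleneck 10, flow now 18.
Augment Hall→C3→C1→C5→Exit: bottleneck 4, flow now 22.
Augment Hall→C3→C1→Lobby→C4→StairB→Exit: bottleneck 5, flow now 27. (uses reverse residual edge)
No augmenting path remains; maximum flow = 27.
By max-flow min-cut, the minimum cut capacity equals the max flow.
In the residual graph, reachable from Hall: {Hall, Lobby, C2, C3, C1, C4, C5}.
Min-cut edges: C1→StairB (8), C4→StairB (5), C5→Exit (14); capacity 8 + 5 + 14 = 27.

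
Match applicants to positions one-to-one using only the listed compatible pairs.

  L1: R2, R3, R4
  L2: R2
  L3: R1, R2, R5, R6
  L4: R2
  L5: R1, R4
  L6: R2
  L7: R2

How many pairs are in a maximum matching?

Unit-capacity flow: source→left, listed edges, right→sink; max matching = max flow.
Augmenting path L1→R2 (+1); matched 1.
Augmenting path L3→R1 (+1); matched 2.
Augmenting path L5→R4 (+1); matched 3.
Augmenting path L2→R2→L1→R3 (+1); matched 4.
No augmenting path remains; maximum matching = 4.
König certificate: {L1, L3, L5, R2} is a vertex cover of size 4 (every listed pair touches it), so no matching can be larger.

4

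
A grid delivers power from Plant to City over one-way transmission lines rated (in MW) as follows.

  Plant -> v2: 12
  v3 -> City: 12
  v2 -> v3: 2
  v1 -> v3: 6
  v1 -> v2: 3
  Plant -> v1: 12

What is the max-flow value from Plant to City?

8

Augment Plant→v1→v3→City: bottleneck 6, flow now 6.
Augment Plant→v2→v3→City: bottleneck 2, flow now 8.
No augmenting path remains; maximum flow = 8.
In the residual graph, reachable from Plant: {Plant, v1, v2}.
Min-cut edges: v1→v3 (6), v2→v3 (2); capacity 6 + 2 = 8.
This cut is saturated, so no flow can exceed 8.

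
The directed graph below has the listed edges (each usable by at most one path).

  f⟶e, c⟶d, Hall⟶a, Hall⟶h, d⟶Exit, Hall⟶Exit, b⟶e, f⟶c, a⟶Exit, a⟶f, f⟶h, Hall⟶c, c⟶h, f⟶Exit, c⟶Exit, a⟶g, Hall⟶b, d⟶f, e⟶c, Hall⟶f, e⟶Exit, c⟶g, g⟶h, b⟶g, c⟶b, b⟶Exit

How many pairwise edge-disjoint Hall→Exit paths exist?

Assign every edge capacity 1; by Menger, the answer equals the max flow.
Path Hall→Exit (+1); total 1.
Path Hall→a→Exit (+1); total 2.
Path Hall→b→Exit (+1); total 3.
Path Hall→c→Exit (+1); total 4.
Path Hall→f→Exit (+1); total 5.
No residual Hall→Exit path; max flow = 5.
Certifying cut of size 5: {Hall→Exit, Hall→a, Hall→b, Hall→c, Hall→f}.

5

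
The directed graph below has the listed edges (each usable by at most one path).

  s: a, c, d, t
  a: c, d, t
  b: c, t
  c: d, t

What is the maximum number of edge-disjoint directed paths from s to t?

3

Assign every edge capacity 1; by Menger, the answer equals the max flow.
Path s→t (+1); total 1.
Path s→a→t (+1); total 2.
Path s→c→t (+1); total 3.
No residual s→t path; max flow = 3.
Certifying cut of size 3: {s→a, s→c, s→t}.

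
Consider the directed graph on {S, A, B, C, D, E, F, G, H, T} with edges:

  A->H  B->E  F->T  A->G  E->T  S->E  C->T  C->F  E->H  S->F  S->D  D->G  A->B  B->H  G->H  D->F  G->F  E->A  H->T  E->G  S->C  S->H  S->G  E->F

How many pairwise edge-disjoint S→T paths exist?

Assign every edge capacity 1; by Menger, the answer equals the max flow.
Path S→C→T (+1); total 1.
Path S→E→T (+1); total 2.
Path S→F→T (+1); total 3.
Path S→H→T (+1); total 4.
No residual S→T path; max flow = 4.
Certifying cut of size 4: {F→T, H→T, S→C, S→E}.

4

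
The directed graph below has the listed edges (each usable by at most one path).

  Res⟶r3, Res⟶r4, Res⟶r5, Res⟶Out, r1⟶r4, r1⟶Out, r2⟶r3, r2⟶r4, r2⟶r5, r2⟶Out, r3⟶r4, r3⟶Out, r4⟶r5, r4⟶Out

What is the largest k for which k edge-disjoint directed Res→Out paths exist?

3

Assign every edge capacity 1; by Menger, the answer equals the max flow.
Path Res→Out (+1); total 1.
Path Res→r3→Out (+1); total 2.
Path Res→r4→Out (+1); total 3.
No residual Res→Out path; max flow = 3.
Certifying cut of size 3: {Res→Out, Res→r3, Res→r4}.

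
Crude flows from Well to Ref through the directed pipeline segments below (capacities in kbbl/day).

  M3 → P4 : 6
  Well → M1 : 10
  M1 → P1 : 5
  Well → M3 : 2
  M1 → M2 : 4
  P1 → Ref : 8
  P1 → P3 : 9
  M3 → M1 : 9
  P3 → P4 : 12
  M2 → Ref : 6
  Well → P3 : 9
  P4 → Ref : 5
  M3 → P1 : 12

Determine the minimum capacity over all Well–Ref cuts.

16

Augment Well→M3→P1→Ref: bottleneck 2, flow now 2.
Augment Well→P3→P4→Ref: bottleneck 5, flow now 7.
Augment Well→M1→P1→Ref: bottleneck 5, flow now 12.
Augment Well→M1→M2→Ref: bottleneck 4, flow now 16.
No augmenting path remains; maximum flow = 16.
By max-flow min-cut, the minimum cut capacity equals the max flow.
In the residual graph, reachable from Well: {Well, P3, M1, P4}.
Min-cut edges: Well→M3 (2), M1→P1 (5), M1→M2 (4), P4→Ref (5); capacity 2 + 5 + 4 + 5 = 16.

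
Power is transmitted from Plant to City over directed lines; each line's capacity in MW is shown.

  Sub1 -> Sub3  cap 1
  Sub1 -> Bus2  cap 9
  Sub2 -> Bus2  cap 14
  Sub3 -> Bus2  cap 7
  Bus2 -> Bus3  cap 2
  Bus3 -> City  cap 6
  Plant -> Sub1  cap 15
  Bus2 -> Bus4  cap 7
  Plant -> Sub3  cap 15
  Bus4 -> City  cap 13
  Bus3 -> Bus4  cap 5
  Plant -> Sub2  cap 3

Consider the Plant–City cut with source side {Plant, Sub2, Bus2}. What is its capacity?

Edges leaving {Plant, Sub2, Bus2}: Plant→Sub1 (15), Plant→Sub3 (15), Bus2→Bus3 (2), Bus2→Bus4 (7).
Cut capacity = 15 + 15 + 2 + 7 = 39.

39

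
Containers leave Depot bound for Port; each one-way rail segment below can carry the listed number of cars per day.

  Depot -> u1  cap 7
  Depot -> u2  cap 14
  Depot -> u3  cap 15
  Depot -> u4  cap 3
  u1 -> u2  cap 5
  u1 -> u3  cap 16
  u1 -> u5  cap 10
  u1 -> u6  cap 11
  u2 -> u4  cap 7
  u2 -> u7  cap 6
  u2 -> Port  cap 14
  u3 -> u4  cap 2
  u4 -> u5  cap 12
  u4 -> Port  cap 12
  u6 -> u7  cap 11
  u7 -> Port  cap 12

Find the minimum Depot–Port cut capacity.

Augment Depot→u2→Port: bottleneck 14, flow now 14.
Augment Depot→u4→Port: bottleneck 3, flow now 17.
Augment Depot→u3→u4→Port: bottleneck 2, flow now 19.
Augment Depot→u1→u2→u4→Port: bottleneck 5, flow now 24.
Augment Depot→u1→u6→u7→Port: bottleneck 2, flow now 26.
No augmenting path remains; maximum flow = 26.
By max-flow min-cut, the minimum cut capacity equals the max flow.
In the residual graph, reachable from Depot: {Depot, u3}.
Min-cut edges: Depot→u1 (7), Depot→u2 (14), Depot→u4 (3), u3→u4 (2); capacity 7 + 14 + 3 + 2 = 26.

26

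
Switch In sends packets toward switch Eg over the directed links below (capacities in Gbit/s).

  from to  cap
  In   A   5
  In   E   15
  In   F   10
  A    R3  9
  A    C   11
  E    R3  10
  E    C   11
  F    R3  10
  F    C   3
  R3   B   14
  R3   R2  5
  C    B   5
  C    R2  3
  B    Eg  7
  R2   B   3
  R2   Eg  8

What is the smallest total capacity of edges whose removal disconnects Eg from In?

15

Augment In→A→R3→B→Eg: bottleneck 5, flow now 5.
Augment In→E→R3→B→Eg: bottleneck 2, flow now 7.
Augment In→E→R3→R2→Eg: bottleneck 5, flow now 12.
Augment In→E→C→R2→Eg: bottleneck 3, flow now 15.
No augmenting path remains; maximum flow = 15.
By max-flow min-cut, the minimum cut capacity equals the max flow.
In the residual graph, reachable from In: {In, A, E, F, R3, C, B}.
Min-cut edges: R3→R2 (5), C→R2 (3), B→Eg (7); capacity 5 + 3 + 7 = 15.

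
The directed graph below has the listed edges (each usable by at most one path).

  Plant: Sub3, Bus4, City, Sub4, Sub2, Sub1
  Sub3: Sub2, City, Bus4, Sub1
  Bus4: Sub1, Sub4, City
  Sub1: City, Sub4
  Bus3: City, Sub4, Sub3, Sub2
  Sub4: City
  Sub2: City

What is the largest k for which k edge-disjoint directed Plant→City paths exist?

Assign every edge capacity 1; by Menger, the answer equals the max flow.
Path Plant→City (+1); total 1.
Path Plant→Sub3→City (+1); total 2.
Path Plant→Sub1→City (+1); total 3.
Path Plant→Bus4→City (+1); total 4.
Path Plant→Sub2→City (+1); total 5.
Path Plant→Sub4→City (+1); total 6.
No residual Plant→City path; max flow = 6.
Certifying cut of size 6: {Plant→Bus4, Plant→City, Plant→Sub1, Plant→Sub2, Plant→Sub3, Plant→Sub4}.

6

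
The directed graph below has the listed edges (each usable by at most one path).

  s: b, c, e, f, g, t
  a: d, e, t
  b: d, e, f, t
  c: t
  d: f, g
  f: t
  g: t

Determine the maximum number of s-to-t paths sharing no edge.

Assign every edge capacity 1; by Menger, the answer equals the max flow.
Path s→t (+1); total 1.
Path s→b→t (+1); total 2.
Path s→c→t (+1); total 3.
Path s→f→t (+1); total 4.
Path s→g→t (+1); total 5.
No residual s→t path; max flow = 5.
Certifying cut of size 5: {s→b, s→c, s→f, s→g, s→t}.

5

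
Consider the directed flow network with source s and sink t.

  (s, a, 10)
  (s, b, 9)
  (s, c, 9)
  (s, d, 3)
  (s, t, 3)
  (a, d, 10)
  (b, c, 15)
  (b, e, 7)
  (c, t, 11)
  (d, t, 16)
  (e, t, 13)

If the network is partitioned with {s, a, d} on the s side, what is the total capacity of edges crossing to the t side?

37

Edges leaving {s, a, d}: s→b (9), s→c (9), s→t (3), d→t (16).
Cut capacity = 9 + 9 + 3 + 16 = 37.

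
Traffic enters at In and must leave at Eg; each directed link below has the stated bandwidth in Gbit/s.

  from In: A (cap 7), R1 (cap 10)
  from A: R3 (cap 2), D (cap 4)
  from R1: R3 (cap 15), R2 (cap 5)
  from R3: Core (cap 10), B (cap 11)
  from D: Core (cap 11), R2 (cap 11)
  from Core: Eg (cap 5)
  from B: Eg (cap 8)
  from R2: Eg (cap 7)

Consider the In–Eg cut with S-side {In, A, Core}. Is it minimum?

Given cut capacity: 10 + 2 + 4 + 5 = 21.
Augment In→R1→R2→Eg: bottleneck 5, flow now 5.
Augment In→A→R3→Core→Eg: bottleneck 2, flow now 7.
Augment In→A→D→Core→Eg: bottleneck 3, flow now 10.
Augment In→A→D→R2→Eg: bottleneck 1, flow now 11.
Augment In→R1→R3→B→Eg: bottleneck 5, flow now 16.
No augmenting path remains; maximum flow = 16.
In the residual graph, reachable from In: {In, A}.
Min-cut edges: In→R1 (10), A→R3 (2), A→D (4); capacity 10 + 2 + 4 = 16.
Cut capacity 21 exceeds the max flow 16, so it is not minimum.

No — its capacity is 21, but the minimum cut has capacity 16.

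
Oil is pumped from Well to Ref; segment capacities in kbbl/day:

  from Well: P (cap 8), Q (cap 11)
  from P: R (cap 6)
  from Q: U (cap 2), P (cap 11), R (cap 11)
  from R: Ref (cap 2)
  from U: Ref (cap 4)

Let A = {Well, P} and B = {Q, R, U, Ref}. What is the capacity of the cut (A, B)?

17

Edges leaving {Well, P}: Well→Q (11), P→R (6).
Cut capacity = 11 + 6 = 17.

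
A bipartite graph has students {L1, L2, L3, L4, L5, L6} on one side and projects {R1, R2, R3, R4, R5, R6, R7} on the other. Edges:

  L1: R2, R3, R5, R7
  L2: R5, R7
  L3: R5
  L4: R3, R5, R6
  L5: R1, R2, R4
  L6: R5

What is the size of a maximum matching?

5

Unit-capacity flow: source→left, listed edges, right→sink; max matching = max flow.
Augmenting path L1→R2 (+1); matched 1.
Augmenting path L2→R5 (+1); matched 2.
Augmenting path L4→R3 (+1); matched 3.
Augmenting path L5→R1 (+1); matched 4.
Augmenting path L3→R5→L2→R7 (+1); matched 5.
No augmenting path remains; maximum matching = 5.
König certificate: {L1, L2, L4, L5, R5} is a vertex cover of size 5 (every listed pair touches it), so no matching can be larger.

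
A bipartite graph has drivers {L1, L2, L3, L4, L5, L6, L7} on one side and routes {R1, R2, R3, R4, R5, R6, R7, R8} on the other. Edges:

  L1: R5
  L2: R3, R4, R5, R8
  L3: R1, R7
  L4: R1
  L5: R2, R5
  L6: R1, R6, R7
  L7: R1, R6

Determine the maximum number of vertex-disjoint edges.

Unit-capacity flow: source→left, listed edges, right→sink; max matching = max flow.
Augmenting path L1→R5 (+1); matched 1.
Augmenting path L2→R3 (+1); matched 2.
Augmenting path L3→R1 (+1); matched 3.
Augmenting path L5→R2 (+1); matched 4.
Augmenting path L6→R6 (+1); matched 5.
Augmenting path L4→R1→L3→R7 (+1); matched 6.
No augmenting path remains; maximum matching = 6.
König certificate: {L1, L2, L5, R1, R6, R7} is a vertex cover of size 6 (every listed pair touches it), so no matching can be larger.

6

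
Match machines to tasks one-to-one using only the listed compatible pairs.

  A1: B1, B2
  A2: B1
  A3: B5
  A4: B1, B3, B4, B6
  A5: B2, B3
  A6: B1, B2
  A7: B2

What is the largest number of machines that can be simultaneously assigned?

Unit-capacity flow: source→left, listed edges, right→sink; max matching = max flow.
Augmenting path A1→B1 (+1); matched 1.
Augmenting path A3→B5 (+1); matched 2.
Augmenting path A4→B3 (+1); matched 3.
Augmenting path A5→B2 (+1); matched 4.
Augmenting path A6→B2→A5→B3→A4→B4 (+1); matched 5.
No augmenting path remains; maximum matching = 5.
König certificate: {A3, A4, A5, B1, B2} is a vertex cover of size 5 (every listed pair touches it), so no matching can be larger.

5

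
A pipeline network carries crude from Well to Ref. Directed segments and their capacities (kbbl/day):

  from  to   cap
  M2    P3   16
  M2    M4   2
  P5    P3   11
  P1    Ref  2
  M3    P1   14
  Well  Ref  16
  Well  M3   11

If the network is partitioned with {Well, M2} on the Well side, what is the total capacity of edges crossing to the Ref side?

45

Edges leaving {Well, M2}: Well→M3 (11), Well→Ref (16), M2→M4 (2), M2→P3 (16).
Cut capacity = 11 + 16 + 2 + 16 = 45.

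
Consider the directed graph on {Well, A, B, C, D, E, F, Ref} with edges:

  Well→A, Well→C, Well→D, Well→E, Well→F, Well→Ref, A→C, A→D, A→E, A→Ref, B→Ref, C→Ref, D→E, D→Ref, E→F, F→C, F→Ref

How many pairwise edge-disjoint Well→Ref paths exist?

5

Assign every edge capacity 1; by Menger, the answer equals the max flow.
Path Well→Ref (+1); total 1.
Path Well→A→Ref (+1); total 2.
Path Well→C→Ref (+1); total 3.
Path Well→D→Ref (+1); total 4.
Path Well→F→Ref (+1); total 5.
No residual Well→Ref path; max flow = 5.
Certifying cut of size 5: {C→Ref, F→Ref, Well→A, Well→D, Well→Ref}.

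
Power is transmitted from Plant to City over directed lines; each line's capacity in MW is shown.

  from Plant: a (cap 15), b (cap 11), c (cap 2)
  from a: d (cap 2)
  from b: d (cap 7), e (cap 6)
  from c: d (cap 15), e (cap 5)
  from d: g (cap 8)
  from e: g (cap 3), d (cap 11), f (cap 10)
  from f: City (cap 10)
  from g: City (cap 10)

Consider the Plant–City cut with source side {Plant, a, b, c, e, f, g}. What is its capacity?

55

Edges leaving {Plant, a, b, c, e, f, g}: a→d (2), b→d (7), c→d (15), e→d (11), f→City (10), g→City (10).
Cut capacity = 2 + 7 + 15 + 11 + 10 + 10 = 55.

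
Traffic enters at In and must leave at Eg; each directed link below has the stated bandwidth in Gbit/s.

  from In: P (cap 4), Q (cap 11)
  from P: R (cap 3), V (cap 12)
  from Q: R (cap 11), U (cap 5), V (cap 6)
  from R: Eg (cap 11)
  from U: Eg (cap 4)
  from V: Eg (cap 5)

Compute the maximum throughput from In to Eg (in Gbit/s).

15

Augment In→P→R→Eg: bottleneck 3, flow now 3.
Augment In→P→V→Eg: bottleneck 1, flow now 4.
Augment In→Q→R→Eg: bottleneck 8, flow now 12.
Augment In→Q→U→Eg: bottleneck 3, flow now 15.
No augmenting path remains; maximum flow = 15.
In the residual graph, reachable from In: {In}.
Min-cut edges: In→P (4), In→Q (11); capacity 4 + 11 = 15.
This cut is saturated, so no flow can exceed 15.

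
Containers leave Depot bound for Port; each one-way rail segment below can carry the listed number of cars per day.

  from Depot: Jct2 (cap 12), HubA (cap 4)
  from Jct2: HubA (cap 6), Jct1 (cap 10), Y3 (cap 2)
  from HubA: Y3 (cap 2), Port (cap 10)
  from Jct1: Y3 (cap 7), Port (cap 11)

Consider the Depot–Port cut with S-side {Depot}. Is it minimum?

Yes — it is a minimum cut (capacity 16).

Given cut capacity: 12 + 4 = 16.
Augment Depot→HubA→Port: bottleneck 4, flow now 4.
Augment Depot→Jct2→HubA→Port: bottleneck 6, flow now 10.
Augment Depot→Jct2→Jct1→Port: bottleneck 6, flow now 16.
No augmenting path remains; maximum flow = 16.
Cut capacity 16 equals the max flow, so it is a minimum cut.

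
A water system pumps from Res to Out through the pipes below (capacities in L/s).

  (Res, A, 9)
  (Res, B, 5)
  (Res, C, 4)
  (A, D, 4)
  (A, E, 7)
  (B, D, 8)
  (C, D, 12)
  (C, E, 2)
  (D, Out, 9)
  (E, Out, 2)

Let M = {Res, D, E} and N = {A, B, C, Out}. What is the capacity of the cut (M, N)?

Edges leaving {Res, D, E}: Res→A (9), Res→B (5), Res→C (4), D→Out (9), E→Out (2).
Cut capacity = 9 + 5 + 4 + 9 + 2 = 29.

29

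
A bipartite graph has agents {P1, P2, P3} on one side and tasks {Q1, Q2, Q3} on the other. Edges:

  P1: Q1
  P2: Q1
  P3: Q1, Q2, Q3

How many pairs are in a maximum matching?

Unit-capacity flow: source→left, listed edges, right→sink; max matching = max flow.
Augmenting path P1→Q1 (+1); matched 1.
Augmenting path P3→Q2 (+1); matched 2.
No augmenting path remains; maximum matching = 2.
König certificate: {P3, Q1} is a vertex cover of size 2 (every listed pair touches it), so no matching can be larger.

2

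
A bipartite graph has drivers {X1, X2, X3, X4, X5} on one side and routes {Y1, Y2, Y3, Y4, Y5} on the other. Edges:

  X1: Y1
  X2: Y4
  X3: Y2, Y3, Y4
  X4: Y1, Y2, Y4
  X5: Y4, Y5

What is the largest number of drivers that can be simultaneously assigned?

Unit-capacity flow: source→left, listed edges, right→sink; max matching = max flow.
Augmenting path X1→Y1 (+1); matched 1.
Augmenting path X2→Y4 (+1); matched 2.
Augmenting path X3→Y2 (+1); matched 3.
Augmenting path X5→Y5 (+1); matched 4.
Augmenting path X4→Y2→X3→Y3 (+1); matched 5.
No augmenting path remains; maximum matching = 5.
König certificate: {X1, X2, X3, X4, X5} is a vertex cover of size 5 (every listed pair touches it), so no matching can be larger.

5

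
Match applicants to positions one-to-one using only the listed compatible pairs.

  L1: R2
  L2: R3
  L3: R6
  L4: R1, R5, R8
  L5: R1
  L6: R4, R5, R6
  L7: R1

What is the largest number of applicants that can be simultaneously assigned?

6

Unit-capacity flow: source→left, listed edges, right→sink; max matching = max flow.
Augmenting path L1→R2 (+1); matched 1.
Augmenting path L2→R3 (+1); matched 2.
Augmenting path L3→R6 (+1); matched 3.
Augmenting path L4→R1 (+1); matched 4.
Augmenting path L6→R4 (+1); matched 5.
Augmenting path L5→R1→L4→R5 (+1); matched 6.
No augmenting path remains; maximum matching = 6.
König certificate: {L1, L2, L3, L4, L6, R1} is a vertex cover of size 6 (every listed pair touches it), so no matching can be larger.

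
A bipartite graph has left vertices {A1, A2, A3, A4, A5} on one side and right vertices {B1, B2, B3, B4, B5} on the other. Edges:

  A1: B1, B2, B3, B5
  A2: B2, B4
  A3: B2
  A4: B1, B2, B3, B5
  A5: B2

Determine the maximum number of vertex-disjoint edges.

Unit-capacity flow: source→left, listed edges, right→sink; max matching = max flow.
Augmenting path A1→B1 (+1); matched 1.
Augmenting path A2→B2 (+1); matched 2.
Augmenting path A4→B3 (+1); matched 3.
Augmenting path A3→B2→A2→B4 (+1); matched 4.
No augmenting path remains; maximum matching = 4.
König certificate: {A1, A2, A4, B2} is a vertex cover of size 4 (every listed pair touches it), so no matching can be larger.

4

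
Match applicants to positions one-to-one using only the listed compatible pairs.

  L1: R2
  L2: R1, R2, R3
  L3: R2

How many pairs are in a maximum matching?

2

Unit-capacity flow: source→left, listed edges, right→sink; max matching = max flow.
Augmenting path L1→R2 (+1); matched 1.
Augmenting path L2→R1 (+1); matched 2.
No augmenting path remains; maximum matching = 2.
König certificate: {L2, R2} is a vertex cover of size 2 (every listed pair touches it), so no matching can be larger.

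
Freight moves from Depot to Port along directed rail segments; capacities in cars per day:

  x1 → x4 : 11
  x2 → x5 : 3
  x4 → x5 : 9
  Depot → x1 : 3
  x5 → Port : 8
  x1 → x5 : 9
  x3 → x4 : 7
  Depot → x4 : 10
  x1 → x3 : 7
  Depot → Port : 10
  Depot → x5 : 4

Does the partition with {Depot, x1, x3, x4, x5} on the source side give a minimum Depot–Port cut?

Given cut capacity: 10 + 8 = 18.
Augment Depot→Port: bottleneck 10, flow now 10.
Augment Depot→x5→Port: bottleneck 4, flow now 14.
Augment Depot→x1→x5→Port: bottleneck 3, flow now 17.
Augment Depot→x4→x5→Port: bottleneck 1, flow now 18.
No augmenting path remains; maximum flow = 18.
Cut capacity 18 equals the max flow, so it is a minimum cut.

Yes — it is a minimum cut (capacity 18).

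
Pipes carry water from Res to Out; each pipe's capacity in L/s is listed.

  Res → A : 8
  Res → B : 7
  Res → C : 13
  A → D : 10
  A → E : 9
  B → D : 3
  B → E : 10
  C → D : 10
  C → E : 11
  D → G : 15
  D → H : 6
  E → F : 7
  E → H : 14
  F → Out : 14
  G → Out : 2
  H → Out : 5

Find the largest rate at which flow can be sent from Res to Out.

14

Augment Res→A→D→G→Out: bottleneck 2, flow now 2.
Augment Res→A→D→H→Out: bottleneck 5, flow now 7.
Augment Res→A→E→F→Out: bottleneck 1, flow now 8.
Augment Res→B→E→F→Out: bottleneck 6, flow now 14.
No augmenting path remains; maximum flow = 14.
In the residual graph, reachable from Res: {Res, A, B, C, D, E, G, H}.
Min-cut edges: E→F (7), G→Out (2), H→Out (5); capacity 7 + 2 + 5 = 14.
This cut is saturated, so no flow can exceed 14.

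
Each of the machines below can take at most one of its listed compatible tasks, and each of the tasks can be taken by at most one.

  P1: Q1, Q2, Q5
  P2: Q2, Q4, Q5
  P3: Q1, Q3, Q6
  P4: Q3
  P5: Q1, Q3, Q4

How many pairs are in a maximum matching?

Unit-capacity flow: source→left, listed edges, right→sink; max matching = max flow.
Augmenting path P1→Q1 (+1); matched 1.
Augmenting path P2→Q2 (+1); matched 2.
Augmenting path P3→Q3 (+1); matched 3.
Augmenting path P5→Q4 (+1); matched 4.
Augmenting path P4→Q3→P3→Q6 (+1); matched 5.
No augmenting path remains; maximum matching = 5.
König certificate: {P1, P2, P3, P4, P5} is a vertex cover of size 5 (every listed pair touches it), so no matching can be larger.

5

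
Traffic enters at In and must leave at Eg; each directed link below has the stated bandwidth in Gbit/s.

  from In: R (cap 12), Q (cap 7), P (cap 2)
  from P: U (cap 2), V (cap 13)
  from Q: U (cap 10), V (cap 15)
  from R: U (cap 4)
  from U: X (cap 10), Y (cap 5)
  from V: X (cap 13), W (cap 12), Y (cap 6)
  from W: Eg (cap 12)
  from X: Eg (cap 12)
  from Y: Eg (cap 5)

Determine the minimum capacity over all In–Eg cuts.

13

Augment In→P→U→X→Eg: bottleneck 2, flow now 2.
Augment In→Q→U→X→Eg: bottleneck 7, flow now 9.
Augment In→R→U→X→Eg: bottleneck 1, flow now 10.
Augment In→R→U→Y→Eg: bottleneck 3, flow now 13.
No augmenting path remains; maximum flow = 13.
By max-flow min-cut, the minimum cut capacity equals the max flow.
In the residual graph, reachable from In: {In, R}.
Min-cut edges: In→P (2), In→Q (7), R→U (4); capacity 2 + 7 + 4 = 13.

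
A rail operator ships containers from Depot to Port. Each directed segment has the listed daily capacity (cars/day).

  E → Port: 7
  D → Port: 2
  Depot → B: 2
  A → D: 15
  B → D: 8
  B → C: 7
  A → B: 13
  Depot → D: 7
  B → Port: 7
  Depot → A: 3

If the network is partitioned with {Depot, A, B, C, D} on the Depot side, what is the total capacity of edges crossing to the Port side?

9

Edges leaving {Depot, A, B, C, D}: B→Port (7), D→Port (2).
Cut capacity = 7 + 2 = 9.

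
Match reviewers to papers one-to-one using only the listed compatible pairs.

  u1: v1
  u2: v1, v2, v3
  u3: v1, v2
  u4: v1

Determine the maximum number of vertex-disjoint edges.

Unit-capacity flow: source→left, listed edges, right→sink; max matching = max flow.
Augmenting path u1→v1 (+1); matched 1.
Augmenting path u2→v2 (+1); matched 2.
Augmenting path u3→v2→u2→v3 (+1); matched 3.
No augmenting path remains; maximum matching = 3.
König certificate: {u2, u3, v1} is a vertex cover of size 3 (every listed pair touches it), so no matching can be larger.

3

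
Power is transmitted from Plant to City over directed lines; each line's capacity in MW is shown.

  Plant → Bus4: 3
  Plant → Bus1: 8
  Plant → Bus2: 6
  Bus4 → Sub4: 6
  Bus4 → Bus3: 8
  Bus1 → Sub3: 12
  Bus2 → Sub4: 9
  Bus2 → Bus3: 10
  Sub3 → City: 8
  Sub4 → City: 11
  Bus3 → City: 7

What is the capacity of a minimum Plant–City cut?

Augment Plant→Bus4→Sub4→City: bottleneck 3, flow now 3.
Augment Plant→Bus1→Sub3→City: bottleneck 8, flow now 11.
Augment Plant→Bus2→Sub4→City: bottleneck 6, flow now 17.
No augmenting path remains; maximum flow = 17.
By max-flow min-cut, the minimum cut capacity equals the max flow.
In the residual graph, reachable from Plant: {Plant}.
Min-cut edges: Plant→Bus4 (3), Plant→Bus1 (8), Plant→Bus2 (6); capacity 3 + 8 + 6 = 17.

17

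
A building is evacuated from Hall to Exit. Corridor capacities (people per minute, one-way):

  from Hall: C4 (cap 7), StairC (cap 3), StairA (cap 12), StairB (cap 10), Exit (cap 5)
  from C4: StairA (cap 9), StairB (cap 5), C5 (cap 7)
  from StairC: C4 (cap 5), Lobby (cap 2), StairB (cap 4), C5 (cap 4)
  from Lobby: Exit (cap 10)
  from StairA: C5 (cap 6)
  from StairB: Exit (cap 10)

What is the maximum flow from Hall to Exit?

17

Augment Hall→Exit: bottleneck 5, flow now 5.
Augment Hall→StairB→Exit: bottleneck 10, flow now 15.
Augment Hall→StairC→Lobby→Exit: bottleneck 2, flow now 17.
No augmenting path remains; maximum flow = 17.
In the residual graph, reachable from Hall: {Hall, C4, StairC, StairA, StairB, C5}.
Min-cut edges: Hall→Exit (5), StairC→Lobby (2), StairB→Exit (10); capacity 5 + 2 + 10 = 17.
This cut is saturated, so no flow can exceed 17.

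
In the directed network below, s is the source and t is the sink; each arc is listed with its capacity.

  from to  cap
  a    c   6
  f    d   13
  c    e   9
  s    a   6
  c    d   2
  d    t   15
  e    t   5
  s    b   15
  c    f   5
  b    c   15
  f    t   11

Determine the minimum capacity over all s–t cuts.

12

Augment s→a→c→d→t: bottleneck 2, flow now 2.
Augment s→a→c→e→t: bottleneck 4, flow now 6.
Augment s→b→c→e→t: bottleneck 1, flow now 7.
Augment s→b→c→f→t: bottleneck 5, flow now 12.
No augmenting path remains; maximum flow = 12.
By max-flow min-cut, the minimum cut capacity equals the max flow.
In the residual graph, reachable from s: {s, a, b, c, e}.
Min-cut edges: c→d (2), c→f (5), e→t (5); capacity 2 + 5 + 5 = 12.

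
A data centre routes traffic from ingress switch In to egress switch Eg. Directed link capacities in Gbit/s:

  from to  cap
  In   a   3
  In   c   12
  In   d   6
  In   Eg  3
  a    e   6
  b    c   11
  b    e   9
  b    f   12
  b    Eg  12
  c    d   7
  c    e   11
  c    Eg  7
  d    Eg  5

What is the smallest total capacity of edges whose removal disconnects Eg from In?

15

Augment In→Eg: bottleneck 3, flow now 3.
Augment In→c→Eg: bottleneck 7, flow now 10.
Augment In→d→Eg: bottleneck 5, flow now 15.
No augmenting path remains; maximum flow = 15.
By max-flow min-cut, the minimum cut capacity equals the max flow.
In the residual graph, reachable from In: {In, a, c, d, e}.
Min-cut edges: In→Eg (3), c→Eg (7), d→Eg (5); capacity 3 + 7 + 5 = 15.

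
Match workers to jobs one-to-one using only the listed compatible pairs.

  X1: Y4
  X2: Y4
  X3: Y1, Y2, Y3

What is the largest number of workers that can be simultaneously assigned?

2

Unit-capacity flow: source→left, listed edges, right→sink; max matching = max flow.
Augmenting path X1→Y4 (+1); matched 1.
Augmenting path X3→Y1 (+1); matched 2.
No augmenting path remains; maximum matching = 2.
König certificate: {X3, Y4} is a vertex cover of size 2 (every listed pair touches it), so no matching can be larger.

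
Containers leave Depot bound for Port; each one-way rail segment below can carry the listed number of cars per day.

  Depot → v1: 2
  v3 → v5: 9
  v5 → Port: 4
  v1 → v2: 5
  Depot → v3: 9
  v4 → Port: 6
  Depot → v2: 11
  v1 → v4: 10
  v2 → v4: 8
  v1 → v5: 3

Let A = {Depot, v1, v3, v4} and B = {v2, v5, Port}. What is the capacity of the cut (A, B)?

34

Edges leaving {Depot, v1, v3, v4}: Depot→v2 (11), v1→v2 (5), v1→v5 (3), v3→v5 (9), v4→Port (6).
Cut capacity = 11 + 5 + 3 + 9 + 6 = 34.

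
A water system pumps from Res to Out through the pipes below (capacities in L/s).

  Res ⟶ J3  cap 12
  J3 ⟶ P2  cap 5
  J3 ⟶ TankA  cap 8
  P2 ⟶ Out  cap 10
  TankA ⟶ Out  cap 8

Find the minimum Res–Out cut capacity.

12

Augment Res→J3→P2→Out: bottleneck 5, flow now 5.
Augment Res→J3→TankA→Out: bottleneck 7, flow now 12.
No augmenting path remains; maximum flow = 12.
By max-flow min-cut, the minimum cut capacity equals the max flow.
In the residual graph, reachable from Res: {Res}.
Min-cut edges: Res→J3 (12); capacity 12 = 12.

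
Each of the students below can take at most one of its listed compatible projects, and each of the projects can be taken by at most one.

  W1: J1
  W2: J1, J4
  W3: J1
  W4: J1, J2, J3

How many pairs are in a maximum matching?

Unit-capacity flow: source→left, listed edges, right→sink; max matching = max flow.
Augmenting path W1→J1 (+1); matched 1.
Augmenting path W2→J4 (+1); matched 2.
Augmenting path W4→J2 (+1); matched 3.
No augmenting path remains; maximum matching = 3.
König certificate: {W2, W4, J1} is a vertex cover of size 3 (every listed pair touches it), so no matching can be larger.

3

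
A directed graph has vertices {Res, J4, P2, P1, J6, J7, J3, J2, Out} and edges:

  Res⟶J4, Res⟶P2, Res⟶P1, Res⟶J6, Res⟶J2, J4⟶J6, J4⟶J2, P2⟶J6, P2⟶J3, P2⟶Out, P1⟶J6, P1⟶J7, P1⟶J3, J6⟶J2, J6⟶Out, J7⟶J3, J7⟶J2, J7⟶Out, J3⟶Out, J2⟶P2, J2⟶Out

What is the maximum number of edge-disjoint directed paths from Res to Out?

Assign every edge capacity 1; by Menger, the answer equals the max flow.
Path Res→P2→Out (+1); total 1.
Path Res→J6→Out (+1); total 2.
Path Res→J2→Out (+1); total 3.
Path Res→P1→J7→Out (+1); total 4.
Path Res→J4→J2→P2→J3→Out (+1); total 5.
No residual Res→Out path; max flow = 5.
Certifying cut of size 5: {Res→J2, Res→J4, Res→J6, Res→P1, Res→P2}.

5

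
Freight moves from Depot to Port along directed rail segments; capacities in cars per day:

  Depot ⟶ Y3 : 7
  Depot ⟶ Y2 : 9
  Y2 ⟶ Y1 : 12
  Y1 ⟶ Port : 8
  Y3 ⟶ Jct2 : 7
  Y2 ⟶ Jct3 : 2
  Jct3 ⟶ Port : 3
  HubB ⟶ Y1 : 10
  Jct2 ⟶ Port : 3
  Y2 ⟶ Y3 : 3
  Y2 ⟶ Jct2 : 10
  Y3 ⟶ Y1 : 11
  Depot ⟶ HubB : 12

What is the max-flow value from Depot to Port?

13

Augment Depot→Y2→Jct3→Port: bottleneck 2, flow now 2.
Augment Depot→Y2→Jct2→Port: bottleneck 3, flow now 5.
Augment Depot→Y2→Y1→Port: bottleneck 4, flow now 9.
Augment Depot→Y3→Y1→Port: bottleneck 4, flow now 13.
No augmenting path remains; maximum flow = 13.
In the residual graph, reachable from Depot: {Depot, Y2, Y3, HubB, Jct2, Y1}.
Min-cut edges: Y2→Jct3 (2), Jct2→Port (3), Y1→Port (8); capacity 2 + 3 + 8 = 13.
This cut is saturated, so no flow can exceed 13.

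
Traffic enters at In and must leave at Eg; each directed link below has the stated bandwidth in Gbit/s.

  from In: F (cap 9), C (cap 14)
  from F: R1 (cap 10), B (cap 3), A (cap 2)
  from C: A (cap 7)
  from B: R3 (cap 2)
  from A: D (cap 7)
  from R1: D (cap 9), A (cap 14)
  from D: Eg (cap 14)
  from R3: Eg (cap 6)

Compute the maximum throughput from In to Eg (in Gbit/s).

16

Augment In→F→B→R3→Eg: bottleneck 2, flow now 2.
Augment In→F→A→D→Eg: bottleneck 2, flow now 4.
Augment In→F→R1→D→Eg: bottleneck 5, flow now 9.
Augment In→C→A→D→Eg: bottleneck 5, flow now 14.
Augment In→C→A→F→R1→D→Eg: bottleneck 2, flow now 16. (uses reverse residual edge)
No augmenting path remains; maximum flow = 16.
In the residual graph, reachable from In: {In, C}.
Min-cut edges: In→F (9), C→A (7); capacity 9 + 7 = 16.
This cut is saturated, so no flow can exceed 16.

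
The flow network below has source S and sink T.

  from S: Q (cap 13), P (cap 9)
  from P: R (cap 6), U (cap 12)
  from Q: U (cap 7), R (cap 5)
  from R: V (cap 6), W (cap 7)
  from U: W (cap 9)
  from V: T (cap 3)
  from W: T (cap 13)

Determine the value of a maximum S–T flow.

Augment S→P→R→V→T: bottleneck 3, flow now 3.
Augment S→P→R→W→T: bottleneck 3, flow now 6.
Augment S→P→U→W→T: bottleneck 3, flow now 9.
Augment S→Q→R→W→T: bottleneck 4, flow now 13.
Augment S→Q→U→W→T: bottleneck 3, flow now 16.
No augmenting path remains; maximum flow = 16.
In the residual graph, reachable from S: {S, P, Q, R, U, V, W}.
Min-cut edges: V→T (3), W→T (13); capacity 3 + 13 = 16.
This cut is saturated, so no flow can exceed 16.

16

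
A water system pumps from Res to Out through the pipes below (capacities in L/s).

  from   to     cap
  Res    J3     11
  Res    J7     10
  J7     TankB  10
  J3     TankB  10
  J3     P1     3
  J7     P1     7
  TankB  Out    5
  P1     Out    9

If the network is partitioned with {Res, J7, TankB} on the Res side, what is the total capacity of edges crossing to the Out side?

Edges leaving {Res, J7, TankB}: Res→J3 (11), J7→P1 (7), TankB→Out (5).
Cut capacity = 11 + 7 + 5 = 23.

23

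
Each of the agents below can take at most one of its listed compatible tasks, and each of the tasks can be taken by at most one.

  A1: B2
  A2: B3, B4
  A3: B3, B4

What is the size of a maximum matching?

Unit-capacity flow: source→left, listed edges, right→sink; max matching = max flow.
Augmenting path A1→B2 (+1); matched 1.
Augmenting path A2→B3 (+1); matched 2.
Augmenting path A3→B4 (+1); matched 3.
No augmenting path remains; maximum matching = 3.
König certificate: {A1, A2, A3} is a vertex cover of size 3 (every listed pair touches it), so no matching can be larger.

3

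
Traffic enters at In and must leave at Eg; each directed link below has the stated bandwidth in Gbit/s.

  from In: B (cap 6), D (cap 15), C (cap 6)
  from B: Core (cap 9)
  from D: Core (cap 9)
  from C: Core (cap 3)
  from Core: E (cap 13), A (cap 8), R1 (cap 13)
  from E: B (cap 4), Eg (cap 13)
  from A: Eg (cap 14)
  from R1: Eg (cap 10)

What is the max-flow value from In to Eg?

18

Augment In→B→Core→E→Eg: bottleneck 6, flow now 6.
Augment In→D→Core→E→Eg: bottleneck 7, flow now 13.
Augment In→D→Core→A→Eg: bottleneck 2, flow now 15.
Augment In→C→Core→A→Eg: bottleneck 3, flow now 18.
No augmenting path remains; maximum flow = 18.
In the residual graph, reachable from In: {In, D, C}.
Min-cut edges: In→B (6), D→Core (9), C→Core (3); capacity 6 + 9 + 3 = 18.
This cut is saturated, so no flow can exceed 18.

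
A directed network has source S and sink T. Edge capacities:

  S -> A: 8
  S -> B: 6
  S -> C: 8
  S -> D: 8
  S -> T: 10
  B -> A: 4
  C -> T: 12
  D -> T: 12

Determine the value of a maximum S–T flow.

Augment S→T: bottleneck 10, flow now 10.
Augment S→C→T: bottleneck 8, flow now 18.
Augment S→D→T: bottleneck 8, flow now 26.
No augmenting path remains; maximum flow = 26.
In the residual graph, reachable from S: {S, A, B}.
Min-cut edges: S→C (8), S→D (8), S→T (10); capacity 8 + 8 + 10 = 26.
This cut is saturated, so no flow can exceed 26.

26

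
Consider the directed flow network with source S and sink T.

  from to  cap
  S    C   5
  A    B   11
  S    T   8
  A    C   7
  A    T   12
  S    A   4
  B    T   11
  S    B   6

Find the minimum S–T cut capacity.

18

Augment S→T: bottleneck 8, flow now 8.
Augment S→A→T: bottleneck 4, flow now 12.
Augment S→B→T: bottleneck 6, flow now 18.
No augmenting path remains; maximum flow = 18.
By max-flow min-cut, the minimum cut capacity equals the max flow.
In the residual graph, reachable from S: {S, C}.
Min-cut edges: S→A (4), S→B (6), S→T (8); capacity 4 + 6 + 8 = 18.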